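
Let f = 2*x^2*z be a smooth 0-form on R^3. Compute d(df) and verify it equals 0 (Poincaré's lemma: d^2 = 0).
d(df) = 0

Step 1: df = sum_i (∂f/∂x_i) dx_i = (4*x*z) dx + (0) dy + (2*x^2) dz.
Step 2: Apply d again. Using the 1-form formula, the coefficient of dx ∧ dy in d(df) is ∂^2 f/∂x ∂y - ∂^2 f/∂y ∂x = (0) - (0) = 0 (equality of mixed partials for smooth f).
Similarly for dx ∧ dz and dy ∧ dz — all coefficients vanish. So d(df) = 0.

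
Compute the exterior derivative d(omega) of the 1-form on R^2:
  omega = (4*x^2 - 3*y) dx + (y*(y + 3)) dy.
d(omega) = (3) dx ∧ dy

For a 1-form omega = sum_i f_i dx_i, the exterior derivative is
  d(omega) = sum_{i < j} (∂f_j/∂x_i - ∂f_i/∂x_j) dx_i ∧ dx_j.
  coefficient of dx ∧ dy: ∂f_2/∂x - ∂f_1/∂y = ∂(y*(y + 3))/∂x - ∂(4*x^2 - 3*y)/∂y = 3
Assembling: d(omega) = (3) dx ∧ dy.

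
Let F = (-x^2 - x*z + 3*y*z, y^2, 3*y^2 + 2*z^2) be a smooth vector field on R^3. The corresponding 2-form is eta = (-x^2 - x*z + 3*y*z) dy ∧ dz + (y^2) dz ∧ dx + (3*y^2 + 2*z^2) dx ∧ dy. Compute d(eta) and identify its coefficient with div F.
d(eta) = (-2*x + 2*y + 3*z) dx ∧ dy ∧ dz; div F = -2*x + 2*y + 3*z

For a 2-form in R^3 of the form above, applying d gives a 3-form with coefficient ∂P/∂x + ∂Q/∂y + ∂R/∂z:
  ∂P/∂x = -2*x - z
  ∂Q/∂y = 2*y
  ∂R/∂z = 4*z
Sum = -2*x + 2*y + 3*z, which is exactly div F.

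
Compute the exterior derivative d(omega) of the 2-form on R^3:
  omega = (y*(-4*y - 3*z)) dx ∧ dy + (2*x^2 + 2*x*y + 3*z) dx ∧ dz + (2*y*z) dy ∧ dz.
d(omega) = (-2*x - 3*y) dx ∧ dy ∧ dz

For a 2-form omega = sum_{i<j} g_{ij} dx_i ∧ dx_j, the exterior derivative is
  d(omega) = sum_{i<j} d(g_{ij}) ∧ dx_i ∧ dx_j = sum_{i<j, k} (∂g_{ij}/∂x_k) dx_k ∧ dx_i ∧ dx_j.
Expand each term, using dx_k ∧ dx_i ∧ dx_j = sgn(permutation) dx_{(a)} ∧ dx_{(b)} ∧ dx_{(c)} with (a < b < c) sorted:
  d(y*(-4*y - 3*z)) includes (∂/∂z)(y*(-4*y - 3*z)) dz = (-3*y) dz, which multiplied by dx ∧ dy gives (-3*y) dx ∧ dy ∧ dz
  d(2*x^2 + 2*x*y + 3*z) includes (∂/∂y)(2*x^2 + 2*x*y + 3*z) dy = (2*x) dy, which multiplied by dx ∧ dz gives (-2*x) dx ∧ dy ∧ dz
Collecting like 3-forms: d(omega) = (-2*x - 3*y) dx ∧ dy ∧ dz.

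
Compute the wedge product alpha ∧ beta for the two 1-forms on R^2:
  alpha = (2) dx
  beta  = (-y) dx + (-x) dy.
alpha ∧ beta = (-2*x) dx ∧ dy

Distribute the wedge, using dx_i ∧ dx_j = -dx_j ∧ dx_i and dx_i ∧ dx_i = 0. For each pair (i, j) with i < j, the coefficient of dx_i ∧ dx_j in alpha ∧ beta is (alpha_i * beta_j - alpha_j * beta_i). Collecting: alpha ∧ beta = (-2*x) dx ∧ dy.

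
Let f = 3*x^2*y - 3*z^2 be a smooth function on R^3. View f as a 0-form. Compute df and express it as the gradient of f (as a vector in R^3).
df = (6*x*y) dx + (3*x^2) dy + (-6*z) dz; grad f = (6*x*y, 3*x^2, -6*z)

For a 0-form f, d f = (∂f/∂x) dx + (∂f/∂y) dy + (∂f/∂z) dz. The components of the vector representation are exactly the entries of grad f in Cartesian coordinates:
  ∂f/∂x = 6*x*y
  ∂f/∂y = 3*x^2
  ∂f/∂z = -6*z.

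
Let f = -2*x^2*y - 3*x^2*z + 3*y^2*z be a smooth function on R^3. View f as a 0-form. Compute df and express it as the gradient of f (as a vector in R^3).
df = (2*x*(-2*y - 3*z)) dx + (-2*x^2 + 6*y*z) dy + (-3*x^2 + 3*y^2) dz; grad f = (2*x*(-2*y - 3*z), -2*x^2 + 6*y*z, -3*x^2 + 3*y^2)

For a 0-form f, d f = (∂f/∂x) dx + (∂f/∂y) dy + (∂f/∂z) dz. The components of the vector representation are exactly the entries of grad f in Cartesian coordinates:
  ∂f/∂x = 2*x*(-2*y - 3*z)
  ∂f/∂y = -2*x^2 + 6*y*z
  ∂f/∂z = -3*x^2 + 3*y^2.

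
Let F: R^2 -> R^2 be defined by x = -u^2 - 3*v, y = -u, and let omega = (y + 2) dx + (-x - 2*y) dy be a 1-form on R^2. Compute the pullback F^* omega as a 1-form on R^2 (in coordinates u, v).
F^* omega = (u^2 - 6*u - 3*v) du + (3*u - 6) dv

Using F^*(f dg) = (f ∘ F) d(g ∘ F), substitute each coordinate x_i by F_i(u, v) in f_i, and replace dx_i by d F_i = (∂F_i/∂u) du + (∂F_i/∂v) dv.
  For the x component: f_1(F) = 2 - u; d F_1 = (-2*u) du + (-3) dv
  For the y component: f_2(F) = u^2 + 2*u + 3*v; d F_2 = (-1) du + (0) dv
Combining and collecting du, dv coefficients:
  coeff of du: u^2 - 6*u - 3*v
  coeff of dv: 3*u - 6
F^* omega = (u^2 - 6*u - 3*v) du + (3*u - 6) dv.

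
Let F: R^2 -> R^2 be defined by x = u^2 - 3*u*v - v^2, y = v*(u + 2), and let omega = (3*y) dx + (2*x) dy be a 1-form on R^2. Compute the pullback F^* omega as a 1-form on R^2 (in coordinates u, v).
F^* omega = (v*(8*u^2 - 15*u*v + 12*u - 2*v^2 - 18*v)) du + (2*u^3 - 15*u^2*v + 4*u^2 - 8*u*v^2 - 30*u*v - 16*v^2) dv

Using F^*(f dg) = (f ∘ F) d(g ∘ F), substitute each coordinate x_i by F_i(u, v) in f_i, and replace dx_i by d F_i = (∂F_i/∂u) du + (∂F_i/∂v) dv.
  For the x component: f_1(F) = 3*v*(u + 2); d F_1 = (2*u - 3*v) du + (-3*u - 2*v) dv
  For the y component: f_2(F) = 2*u^2 - 6*u*v - 2*v^2; d F_2 = (v) du + (u + 2) dv
Combining and collecting du, dv coefficients:
  coeff of du: v*(8*u^2 - 15*u*v + 12*u - 2*v^2 - 18*v)
  coeff of dv: 2*u^3 - 15*u^2*v + 4*u^2 - 8*u*v^2 - 30*u*v - 16*v^2
F^* omega = (v*(8*u^2 - 15*u*v + 12*u - 2*v^2 - 18*v)) du + (2*u^3 - 15*u^2*v + 4*u^2 - 8*u*v^2 - 30*u*v - 16*v^2) dv.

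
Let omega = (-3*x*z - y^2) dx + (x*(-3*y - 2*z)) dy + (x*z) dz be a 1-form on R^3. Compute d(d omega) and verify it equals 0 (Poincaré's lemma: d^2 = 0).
d(d omega) = 0

Step 1: d omega = sum_{i<j} (∂f_j/∂x_i - ∂f_i/∂x_j) dx_i ∧ dx_j:
  coeff of dx ∧ dy: -y - 2*z
  coeff of dx ∧ dz: 3*x + z
  coeff of dy ∧ dz: 2*x
Step 2: Apply d again to each 2-form coefficient. The only possible 3-form in R^3 is dx ∧ dy ∧ dz, with coefficient
  ∂(coeff of dy∧dz)/∂x - ∂(coeff of dx∧dz)/∂y + ∂(coeff of dx∧dy)/∂z
  = ∂/∂x (2*x) - ∂/∂y (3*x + z) + ∂/∂z (-y - 2*z).
Each of these terms simplifies to sums of mixed partials that cancel in pairs. The result is 0 (by equality of mixed partials for smooth functions — Schwarz / Clairaut).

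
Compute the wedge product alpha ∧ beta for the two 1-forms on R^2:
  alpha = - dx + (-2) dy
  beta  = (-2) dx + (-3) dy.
alpha ∧ beta = (-1) dx ∧ dy

Distribute the wedge, using dx_i ∧ dx_j = -dx_j ∧ dx_i and dx_i ∧ dx_i = 0. For each pair (i, j) with i < j, the coefficient of dx_i ∧ dx_j in alpha ∧ beta is (alpha_i * beta_j - alpha_j * beta_i). Collecting: alpha ∧ beta = (-1) dx ∧ dy.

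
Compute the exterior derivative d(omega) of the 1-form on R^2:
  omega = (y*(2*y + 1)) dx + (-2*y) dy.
d(omega) = (-4*y - 1) dx ∧ dy

For a 1-form omega = sum_i f_i dx_i, the exterior derivative is
  d(omega) = sum_{i < j} (∂f_j/∂x_i - ∂f_i/∂x_j) dx_i ∧ dx_j.
  coefficient of dx ∧ dy: ∂f_2/∂x - ∂f_1/∂y = ∂(-2*y)/∂x - ∂(y*(2*y + 1))/∂y = -4*y - 1
Assembling: d(omega) = (-4*y - 1) dx ∧ dy.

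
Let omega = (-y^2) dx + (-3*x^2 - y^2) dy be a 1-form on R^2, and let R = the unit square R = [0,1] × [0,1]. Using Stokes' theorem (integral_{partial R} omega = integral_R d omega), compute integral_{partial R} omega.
integral_(partial R) omega = -2

Stokes: integral_partial_R omega = integral_R d omega with d omega = (∂Q/∂x - ∂P/∂y) dx ∧ dy.
  ∂Q/∂x = -6*x
  ∂P/∂y = -2*y
  integrand = ∂Q/∂x - ∂P/∂y = -6*x + 2*y.
Integrating over R: integral_0^1 integral_0^1 (-6*x + 2*y) dx dy = -2.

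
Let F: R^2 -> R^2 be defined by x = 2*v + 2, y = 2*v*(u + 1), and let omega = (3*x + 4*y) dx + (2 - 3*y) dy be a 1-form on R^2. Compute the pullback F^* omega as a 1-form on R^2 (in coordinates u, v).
F^* omega = (4*v*(-3*u*v - 3*v + 1)) du + (-12*u^2*v - 8*u*v + 4*u + 16*v + 16) dv

Using F^*(f dg) = (f ∘ F) d(g ∘ F), substitute each coordinate x_i by F_i(u, v) in f_i, and replace dx_i by d F_i = (∂F_i/∂u) du + (∂F_i/∂v) dv.
  For the x component: f_1(F) = 8*u*v + 14*v + 6; d F_1 = (0) du + (2) dv
  For the y component: f_2(F) = -6*u*v - 6*v + 2; d F_2 = (2*v) du + (2*u + 2) dv
Combining and collecting du, dv coefficients:
  coeff of du: 4*v*(-3*u*v - 3*v + 1)
  coeff of dv: -12*u^2*v - 8*u*v + 4*u + 16*v + 16
F^* omega = (4*v*(-3*u*v - 3*v + 1)) du + (-12*u^2*v - 8*u*v + 4*u + 16*v + 16) dv.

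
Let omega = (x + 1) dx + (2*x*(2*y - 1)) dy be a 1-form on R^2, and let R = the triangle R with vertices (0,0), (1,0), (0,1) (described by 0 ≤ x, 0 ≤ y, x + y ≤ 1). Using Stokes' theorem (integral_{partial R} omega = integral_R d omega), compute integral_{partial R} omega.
integral_(partial R) omega = -1/3

Stokes: integral_partial_R omega = integral_R d omega with d omega = (∂Q/∂x - ∂P/∂y) dx ∧ dy.
  ∂Q/∂x = 4*y - 2
  ∂P/∂y = 0
  integrand = ∂Q/∂x - ∂P/∂y = 4*y - 2.
Integrating over R: integral_0^1 integral_0^{1-x} (4*y - 2) dy dx = -1/3.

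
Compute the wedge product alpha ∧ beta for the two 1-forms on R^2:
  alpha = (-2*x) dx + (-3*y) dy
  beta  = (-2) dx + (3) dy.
alpha ∧ beta = (-6*x - 6*y) dx ∧ dy

Distribute the wedge, using dx_i ∧ dx_j = -dx_j ∧ dx_i and dx_i ∧ dx_i = 0. For each pair (i, j) with i < j, the coefficient of dx_i ∧ dx_j in alpha ∧ beta is (alpha_i * beta_j - alpha_j * beta_i). Collecting: alpha ∧ beta = (-6*x - 6*y) dx ∧ dy.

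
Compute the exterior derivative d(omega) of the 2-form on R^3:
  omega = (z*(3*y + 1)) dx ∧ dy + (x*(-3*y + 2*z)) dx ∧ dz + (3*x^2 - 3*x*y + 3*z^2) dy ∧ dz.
d(omega) = (9*x + 1) dx ∧ dy ∧ dz

For a 2-form omega = sum_{i<j} g_{ij} dx_i ∧ dx_j, the exterior derivative is
  d(omega) = sum_{i<j} d(g_{ij}) ∧ dx_i ∧ dx_j = sum_{i<j, k} (∂g_{ij}/∂x_k) dx_k ∧ dx_i ∧ dx_j.
Expand each term, using dx_k ∧ dx_i ∧ dx_j = sgn(permutation) dx_{(a)} ∧ dx_{(b)} ∧ dx_{(c)} with (a < b < c) sorted:
  d(z*(3*y + 1)) includes (∂/∂z)(z*(3*y + 1)) dz = (3*y + 1) dz, which multiplied by dx ∧ dy gives (3*y + 1) dx ∧ dy ∧ dz
  d(x*(-3*y + 2*z)) includes (∂/∂y)(x*(-3*y + 2*z)) dy = (-3*x) dy, which multiplied by dx ∧ dz gives (3*x) dx ∧ dy ∧ dz
  d(3*x^2 - 3*x*y + 3*z^2) includes (∂/∂x)(3*x^2 - 3*x*y + 3*z^2) dx = (6*x - 3*y) dx, which multiplied by dy ∧ dz gives (6*x - 3*y) dx ∧ dy ∧ dz
Collecting like 3-forms: d(omega) = (9*x + 1) dx ∧ dy ∧ dz.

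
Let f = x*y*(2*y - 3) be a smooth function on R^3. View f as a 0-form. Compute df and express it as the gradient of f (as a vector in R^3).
df = (y*(2*y - 3)) dx + (x*(4*y - 3)) dy + (0) dz; grad f = (y*(2*y - 3), x*(4*y - 3), 0)

For a 0-form f, d f = (∂f/∂x) dx + (∂f/∂y) dy + (∂f/∂z) dz. The components of the vector representation are exactly the entries of grad f in Cartesian coordinates:
  ∂f/∂x = y*(2*y - 3)
  ∂f/∂y = x*(4*y - 3)
  ∂f/∂z = 0.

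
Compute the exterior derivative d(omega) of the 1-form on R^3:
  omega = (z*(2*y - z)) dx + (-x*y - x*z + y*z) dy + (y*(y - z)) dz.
d(omega) = (-y - 3*z) dx ∧ dy + (-2*y + 2*z) dx ∧ dz + (x + y - z) dy ∧ dz

For a 1-form omega = sum_i f_i dx_i, the exterior derivative is
  d(omega) = sum_{i < j} (∂f_j/∂x_i - ∂f_i/∂x_j) dx_i ∧ dx_j.
  coefficient of dx ∧ dy: ∂f_2/∂x - ∂f_1/∂y = ∂(-x*y - x*z + y*z)/∂x - ∂(z*(2*y - z))/∂y = -y - 3*z
  coefficient of dx ∧ dz: ∂f_3/∂x - ∂f_1/∂z = ∂(y*(y - z))/∂x - ∂(z*(2*y - z))/∂z = -2*y + 2*z
  coefficient of dy ∧ dz: ∂f_3/∂y - ∂f_2/∂z = ∂(y*(y - z))/∂y - ∂(-x*y - x*z + y*z)/∂z = x + y - z
Assembling: d(omega) = (-y - 3*z) dx ∧ dy + (-2*y + 2*z) dx ∧ dz + (x + y - z) dy ∧ dz.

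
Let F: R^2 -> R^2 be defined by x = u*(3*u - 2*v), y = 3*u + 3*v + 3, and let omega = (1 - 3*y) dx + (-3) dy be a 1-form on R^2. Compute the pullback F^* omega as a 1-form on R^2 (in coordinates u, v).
F^* omega = (-54*u^2 - 36*u*v - 48*u + 18*v^2 + 16*v - 9) du + (18*u^2 + 18*u*v + 16*u - 9) dv

Using F^*(f dg) = (f ∘ F) d(g ∘ F), substitute each coordinate x_i by F_i(u, v) in f_i, and replace dx_i by d F_i = (∂F_i/∂u) du + (∂F_i/∂v) dv.
  For the x component: f_1(F) = -9*u - 9*v - 8; d F_1 = (6*u - 2*v) du + (-2*u) dv
  For the y component: f_2(F) = -3; d F_2 = (3) du + (3) dv
Combining and collecting du, dv coefficients:
  coeff of du: -54*u^2 - 36*u*v - 48*u + 18*v^2 + 16*v - 9
  coeff of dv: 18*u^2 + 18*u*v + 16*u - 9
F^* omega = (-54*u^2 - 36*u*v - 48*u + 18*v^2 + 16*v - 9) du + (18*u^2 + 18*u*v + 16*u - 9) dv.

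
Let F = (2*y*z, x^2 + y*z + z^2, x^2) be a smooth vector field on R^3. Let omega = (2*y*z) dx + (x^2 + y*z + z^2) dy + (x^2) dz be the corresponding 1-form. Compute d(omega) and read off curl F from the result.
d(omega) = (-y - 2*z) dy ∧ dz + (-2*x + 2*y) dz ∧ dx + (2*x - 2*z) dx ∧ dy; curl F = (-y - 2*z, -2*x + 2*y, 2*x - 2*z)

d omega = sum_{i<j} (∂f_j/∂x_i - ∂f_i/∂x_j) dx_i ∧ dx_j. Under the identification (dy ∧ dz, dz ∧ dx, dx ∧ dy) ↔ (e_x, e_y, e_z), the coefficients are exactly the components of curl F. Compute:
  ∂R/∂y - ∂Q/∂z = (0) - (y + 2*z) = -y - 2*z
  ∂P/∂z - ∂R/∂x = (2*y) - (2*x) = -2*x + 2*y
  ∂Q/∂x - ∂P/∂y = (2*x) - (2*z) = 2*x - 2*z.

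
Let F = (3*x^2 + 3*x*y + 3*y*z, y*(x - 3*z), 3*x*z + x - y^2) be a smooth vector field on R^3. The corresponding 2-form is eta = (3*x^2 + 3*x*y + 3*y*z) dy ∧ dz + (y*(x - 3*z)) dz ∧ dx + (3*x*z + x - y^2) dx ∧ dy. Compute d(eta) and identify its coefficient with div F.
d(eta) = (10*x + 3*y - 3*z) dx ∧ dy ∧ dz; div F = 10*x + 3*y - 3*z

For a 2-form in R^3 of the form above, applying d gives a 3-form with coefficient ∂P/∂x + ∂Q/∂y + ∂R/∂z:
  ∂P/∂x = 6*x + 3*y
  ∂Q/∂y = x - 3*z
  ∂R/∂z = 3*x
Sum = 10*x + 3*y - 3*z, which is exactly div F.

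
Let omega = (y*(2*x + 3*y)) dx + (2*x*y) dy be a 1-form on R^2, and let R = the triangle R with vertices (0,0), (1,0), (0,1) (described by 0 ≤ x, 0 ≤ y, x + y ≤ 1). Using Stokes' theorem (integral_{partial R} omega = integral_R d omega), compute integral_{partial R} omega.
integral_(partial R) omega = -1

Stokes: integral_partial_R omega = integral_R d omega with d omega = (∂Q/∂x - ∂P/∂y) dx ∧ dy.
  ∂Q/∂x = 2*y
  ∂P/∂y = 2*x + 6*y
  integrand = ∂Q/∂x - ∂P/∂y = -2*x - 4*y.
Integrating over R: integral_0^1 integral_0^{1-x} (-2*x - 4*y) dy dx = -1.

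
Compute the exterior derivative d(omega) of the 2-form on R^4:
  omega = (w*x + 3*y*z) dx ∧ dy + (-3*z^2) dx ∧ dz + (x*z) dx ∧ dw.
d(omega) = (3*y) dx ∧ dy ∧ dz + (x) dx ∧ dy ∧ dw + (-x) dx ∧ dz ∧ dw

For a 2-form omega = sum_{i<j} g_{ij} dx_i ∧ dx_j, the exterior derivative is
  d(omega) = sum_{i<j} d(g_{ij}) ∧ dx_i ∧ dx_j = sum_{i<j, k} (∂g_{ij}/∂x_k) dx_k ∧ dx_i ∧ dx_j.
Expand each term, using dx_k ∧ dx_i ∧ dx_j = sgn(permutation) dx_{(a)} ∧ dx_{(b)} ∧ dx_{(c)} with (a < b < c) sorted:
  d(w*x + 3*y*z) includes (∂/∂z)(w*x + 3*y*z) dz = (3*y) dz, which multiplied by dx ∧ dy gives (3*y) dx ∧ dy ∧ dz
  d(w*x + 3*y*z) includes (∂/∂w)(w*x + 3*y*z) dw = (x) dw, which multiplied by dx ∧ dy gives (x) dx ∧ dy ∧ dw
  d(x*z) includes (∂/∂z)(x*z) dz = (x) dz, which multiplied by dx ∧ dw gives (-x) dx ∧ dz ∧ dw
Collecting like 3-forms: d(omega) = (3*y) dx ∧ dy ∧ dz + (x) dx ∧ dy ∧ dw + (-x) dx ∧ dz ∧ dw.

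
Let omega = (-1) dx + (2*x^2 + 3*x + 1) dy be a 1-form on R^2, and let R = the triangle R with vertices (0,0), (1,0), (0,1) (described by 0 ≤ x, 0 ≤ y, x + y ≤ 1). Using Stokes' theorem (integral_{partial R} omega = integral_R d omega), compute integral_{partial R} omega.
integral_(partial R) omega = 13/6

Stokes: integral_partial_R omega = integral_R d omega with d omega = (∂Q/∂x - ∂P/∂y) dx ∧ dy.
  ∂Q/∂x = 4*x + 3
  ∂P/∂y = 0
  integrand = ∂Q/∂x - ∂P/∂y = 4*x + 3.
Integrating over R: integral_0^1 integral_0^{1-x} (4*x + 3) dy dx = 13/6.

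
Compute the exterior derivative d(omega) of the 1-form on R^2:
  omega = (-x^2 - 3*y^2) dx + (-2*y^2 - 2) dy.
d(omega) = (6*y) dx ∧ dy

For a 1-form omega = sum_i f_i dx_i, the exterior derivative is
  d(omega) = sum_{i < j} (∂f_j/∂x_i - ∂f_i/∂x_j) dx_i ∧ dx_j.
  coefficient of dx ∧ dy: ∂f_2/∂x - ∂f_1/∂y = ∂(-2*y^2 - 2)/∂x - ∂(-x^2 - 3*y^2)/∂y = 6*y
Assembling: d(omega) = (6*y) dx ∧ dy.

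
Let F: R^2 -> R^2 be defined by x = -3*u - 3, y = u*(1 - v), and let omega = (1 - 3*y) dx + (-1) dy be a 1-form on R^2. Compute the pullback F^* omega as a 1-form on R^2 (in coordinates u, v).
F^* omega = (-9*u*v + 9*u + v - 4) du + (u) dv

Using F^*(f dg) = (f ∘ F) d(g ∘ F), substitute each coordinate x_i by F_i(u, v) in f_i, and replace dx_i by d F_i = (∂F_i/∂u) du + (∂F_i/∂v) dv.
  For the x component: f_1(F) = 3*u*v - 3*u + 1; d F_1 = (-3) du + (0) dv
  For the y component: f_2(F) = -1; d F_2 = (1 - v) du + (-u) dv
Combining and collecting du, dv coefficients:
  coeff of du: -9*u*v + 9*u + v - 4
  coeff of dv: u
F^* omega = (-9*u*v + 9*u + v - 4) du + (u) dv.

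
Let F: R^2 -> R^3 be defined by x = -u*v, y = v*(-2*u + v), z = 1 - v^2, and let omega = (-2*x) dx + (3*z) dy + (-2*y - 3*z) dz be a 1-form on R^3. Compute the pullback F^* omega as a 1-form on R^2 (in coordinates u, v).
F^* omega = (2*v*(-u*v + 3*v^2 - 3)) du + (-2*u^2*v - 2*u*v^2 - 6*u - 8*v^3 + 12*v) dv

Using F^*(f dg) = (f ∘ F) d(g ∘ F), substitute each coordinate x_i by F_i(u, v) in f_i, and replace dx_i by d F_i = (∂F_i/∂u) du + (∂F_i/∂v) dv.
  For the x component: f_1(F) = 2*u*v; d F_1 = (-v) du + (-u) dv
  For the y component: f_2(F) = 3 - 3*v^2; d F_2 = (-2*v) du + (-2*u + 2*v) dv
  For the z component: f_3(F) = 4*u*v + v^2 - 3; d F_3 = (0) du + (-2*v) dv
Combining and collecting du, dv coefficients:
  coeff of du: 2*v*(-u*v + 3*v^2 - 3)
  coeff of dv: -2*u^2*v - 2*u*v^2 - 6*u - 8*v^3 + 12*v
F^* omega = (2*v*(-u*v + 3*v^2 - 3)) du + (-2*u^2*v - 2*u*v^2 - 6*u - 8*v^3 + 12*v) dv.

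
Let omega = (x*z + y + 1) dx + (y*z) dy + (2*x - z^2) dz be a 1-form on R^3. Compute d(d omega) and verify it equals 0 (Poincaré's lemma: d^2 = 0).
d(d omega) = 0

Step 1: d omega = sum_{i<j} (∂f_j/∂x_i - ∂f_i/∂x_j) dx_i ∧ dx_j:
  coeff of dx ∧ dy: -1
  coeff of dx ∧ dz: 2 - x
  coeff of dy ∧ dz: -y
Step 2: Apply d again to each 2-form coefficient. The only possible 3-form in R^3 is dx ∧ dy ∧ dz, with coefficient
  ∂(coeff of dy∧dz)/∂x - ∂(coeff of dx∧dz)/∂y + ∂(coeff of dx∧dy)/∂z
  = ∂/∂x (-y) - ∂/∂y (2 - x) + ∂/∂z (-1).
Each of these terms simplifies to sums of mixed partials that cancel in pairs. The result is 0 (by equality of mixed partials for smooth functions — Schwarz / Clairaut).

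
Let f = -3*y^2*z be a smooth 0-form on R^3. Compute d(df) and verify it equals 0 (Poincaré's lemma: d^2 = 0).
d(df) = 0

Step 1: df = sum_i (∂f/∂x_i) dx_i = (0) dx + (-6*y*z) dy + (-3*y^2) dz.
Step 2: Apply d again. Using the 1-form formula, the coefficient of dx ∧ dy in d(df) is ∂^2 f/∂x ∂y - ∂^2 f/∂y ∂x = (0) - (0) = 0 (equality of mixed partials for smooth f).
Similarly for dx ∧ dz and dy ∧ dz — all coefficients vanish. So d(df) = 0.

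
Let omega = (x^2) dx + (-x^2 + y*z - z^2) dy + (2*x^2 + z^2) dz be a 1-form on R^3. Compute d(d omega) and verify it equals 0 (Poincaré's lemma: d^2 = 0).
d(d omega) = 0

Step 1: d omega = sum_{i<j} (∂f_j/∂x_i - ∂f_i/∂x_j) dx_i ∧ dx_j:
  coeff of dx ∧ dy: -2*x
  coeff of dx ∧ dz: 4*x
  coeff of dy ∧ dz: -y + 2*z
Step 2: Apply d again to each 2-form coefficient. The only possible 3-form in R^3 is dx ∧ dy ∧ dz, with coefficient
  ∂(coeff of dy∧dz)/∂x - ∂(coeff of dx∧dz)/∂y + ∂(coeff of dx∧dy)/∂z
  = ∂/∂x (-y + 2*z) - ∂/∂y (4*x) + ∂/∂z (-2*x).
Each of these terms simplifies to sums of mixed partials that cancel in pairs. The result is 0 (by equality of mixed partials for smooth functions — Schwarz / Clairaut).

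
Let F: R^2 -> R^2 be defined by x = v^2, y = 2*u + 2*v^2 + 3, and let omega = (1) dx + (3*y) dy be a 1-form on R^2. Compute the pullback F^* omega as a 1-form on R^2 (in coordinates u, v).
F^* omega = (12*u + 12*v^2 + 18) du + (2*v*(12*u + 12*v^2 + 19)) dv

Using F^*(f dg) = (f ∘ F) d(g ∘ F), substitute each coordinate x_i by F_i(u, v) in f_i, and replace dx_i by d F_i = (∂F_i/∂u) du + (∂F_i/∂v) dv.
  For the x component: f_1(F) = 1; d F_1 = (0) du + (2*v) dv
  For the y component: f_2(F) = 6*u + 6*v^2 + 9; d F_2 = (2) du + (4*v) dv
Combining and collecting du, dv coefficients:
  coeff of du: 12*u + 12*v^2 + 18
  coeff of dv: 2*v*(12*u + 12*v^2 + 19)
F^* omega = (12*u + 12*v^2 + 18) du + (2*v*(12*u + 12*v^2 + 19)) dv.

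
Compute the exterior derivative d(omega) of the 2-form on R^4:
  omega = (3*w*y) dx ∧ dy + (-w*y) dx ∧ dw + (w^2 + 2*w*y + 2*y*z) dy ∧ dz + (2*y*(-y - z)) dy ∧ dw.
d(omega) = (w + 3*y) dx ∧ dy ∧ dw + (2*w + 4*y) dy ∧ dz ∧ dw

For a 2-form omega = sum_{i<j} g_{ij} dx_i ∧ dx_j, the exterior derivative is
  d(omega) = sum_{i<j} d(g_{ij}) ∧ dx_i ∧ dx_j = sum_{i<j, k} (∂g_{ij}/∂x_k) dx_k ∧ dx_i ∧ dx_j.
Expand each term, using dx_k ∧ dx_i ∧ dx_j = sgn(permutation) dx_{(a)} ∧ dx_{(b)} ∧ dx_{(c)} with (a < b < c) sorted:
  d(3*w*y) includes (∂/∂w)(3*w*y) dw = (3*y) dw, which multiplied by dx ∧ dy gives (3*y) dx ∧ dy ∧ dw
  d(-w*y) includes (∂/∂y)(-w*y) dy = (-w) dy, which multiplied by dx ∧ dw gives (w) dx ∧ dy ∧ dw
  d(w^2 + 2*w*y + 2*y*z) includes (∂/∂w)(w^2 + 2*w*y + 2*y*z) dw = (2*w + 2*y) dw, which multiplied by dy ∧ dz gives (2*w + 2*y) dy ∧ dz ∧ dw
  d(2*y*(-y - z)) includes (∂/∂z)(2*y*(-y - z)) dz = (-2*y) dz, which multiplied by dy ∧ dw gives (2*y) dy ∧ dz ∧ dw
Collecting like 3-forms: d(omega) = (w + 3*y) dx ∧ dy ∧ dw + (2*w + 4*y) dy ∧ dz ∧ dw.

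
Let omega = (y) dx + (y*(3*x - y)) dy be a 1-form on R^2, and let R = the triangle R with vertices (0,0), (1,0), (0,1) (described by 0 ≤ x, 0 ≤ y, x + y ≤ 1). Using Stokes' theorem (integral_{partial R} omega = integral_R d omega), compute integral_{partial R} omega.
integral_(partial R) omega = 0

Stokes: integral_partial_R omega = integral_R d omega with d omega = (∂Q/∂x - ∂P/∂y) dx ∧ dy.
  ∂Q/∂x = 3*y
  ∂P/∂y = 1
  integrand = ∂Q/∂x - ∂P/∂y = 3*y - 1.
Integrating over R: integral_0^1 integral_0^{1-x} (3*y - 1) dy dx = 0.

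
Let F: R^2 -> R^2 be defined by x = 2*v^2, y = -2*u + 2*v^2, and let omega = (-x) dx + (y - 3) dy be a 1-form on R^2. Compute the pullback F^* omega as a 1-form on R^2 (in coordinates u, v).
F^* omega = (4*u - 4*v^2 + 6) du + (4*v*(-2*u - 3)) dv

Using F^*(f dg) = (f ∘ F) d(g ∘ F), substitute each coordinate x_i by F_i(u, v) in f_i, and replace dx_i by d F_i = (∂F_i/∂u) du + (∂F_i/∂v) dv.
  For the x component: f_1(F) = -2*v^2; d F_1 = (0) du + (4*v) dv
  For the y component: f_2(F) = -2*u + 2*v^2 - 3; d F_2 = (-2) du + (4*v) dv
Combining and collecting du, dv coefficients:
  coeff of du: 4*u - 4*v^2 + 6
  coeff of dv: 4*v*(-2*u - 3)
F^* omega = (4*u - 4*v^2 + 6) du + (4*v*(-2*u - 3)) dv.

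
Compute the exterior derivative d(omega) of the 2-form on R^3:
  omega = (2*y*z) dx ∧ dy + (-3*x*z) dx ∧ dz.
d(omega) = (2*y) dx ∧ dy ∧ dz

For a 2-form omega = sum_{i<j} g_{ij} dx_i ∧ dx_j, the exterior derivative is
  d(omega) = sum_{i<j} d(g_{ij}) ∧ dx_i ∧ dx_j = sum_{i<j, k} (∂g_{ij}/∂x_k) dx_k ∧ dx_i ∧ dx_j.
Expand each term, using dx_k ∧ dx_i ∧ dx_j = sgn(permutation) dx_{(a)} ∧ dx_{(b)} ∧ dx_{(c)} with (a < b < c) sorted:
  d(2*y*z) includes (∂/∂z)(2*y*z) dz = (2*y) dz, which multiplied by dx ∧ dy gives (2*y) dx ∧ dy ∧ dz
Collecting like 3-forms: d(omega) = (2*y) dx ∧ dy ∧ dz.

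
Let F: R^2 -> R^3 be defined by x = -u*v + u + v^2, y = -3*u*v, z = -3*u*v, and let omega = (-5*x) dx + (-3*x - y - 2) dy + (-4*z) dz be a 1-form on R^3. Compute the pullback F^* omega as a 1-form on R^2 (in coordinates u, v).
F^* omega = (-59*u*v^2 + 19*u*v - 5*u + 14*v^3 - 5*v^2 + 6*v) du + (-59*u^2*v + 14*u^2 + 24*u*v^2 - 10*u*v + 6*u - 10*v^3) dv

Using F^*(f dg) = (f ∘ F) d(g ∘ F), substitute each coordinate x_i by F_i(u, v) in f_i, and replace dx_i by d F_i = (∂F_i/∂u) du + (∂F_i/∂v) dv.
  For the x component: f_1(F) = 5*u*v - 5*u - 5*v^2; d F_1 = (1 - v) du + (-u + 2*v) dv
  For the y component: f_2(F) = 6*u*v - 3*u - 3*v^2 - 2; d F_2 = (-3*v) du + (-3*u) dv
  For the z component: f_3(F) = 12*u*v; d F_3 = (-3*v) du + (-3*u) dv
Combining and collecting du, dv coefficients:
  coeff of du: -59*u*v^2 + 19*u*v - 5*u + 14*v^3 - 5*v^2 + 6*v
  coeff of dv: -59*u^2*v + 14*u^2 + 24*u*v^2 - 10*u*v + 6*u - 10*v^3
F^* omega = (-59*u*v^2 + 19*u*v - 5*u + 14*v^3 - 5*v^2 + 6*v) du + (-59*u^2*v + 14*u^2 + 24*u*v^2 - 10*u*v + 6*u - 10*v^3) dv.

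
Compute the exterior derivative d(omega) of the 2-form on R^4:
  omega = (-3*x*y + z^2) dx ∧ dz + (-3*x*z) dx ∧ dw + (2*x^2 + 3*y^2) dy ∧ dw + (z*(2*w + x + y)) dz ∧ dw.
d(omega) = (3*x) dx ∧ dy ∧ dz + (3*x + z) dx ∧ dz ∧ dw + (4*x) dx ∧ dy ∧ dw + (z) dy ∧ dz ∧ dw

For a 2-form omega = sum_{i<j} g_{ij} dx_i ∧ dx_j, the exterior derivative is
  d(omega) = sum_{i<j} d(g_{ij}) ∧ dx_i ∧ dx_j = sum_{i<j, k} (∂g_{ij}/∂x_k) dx_k ∧ dx_i ∧ dx_j.
Expand each term, using dx_k ∧ dx_i ∧ dx_j = sgn(permutation) dx_{(a)} ∧ dx_{(b)} ∧ dx_{(c)} with (a < b < c) sorted:
  d(-3*x*y + z^2) includes (∂/∂y)(-3*x*y + z^2) dy = (-3*x) dy, which multiplied by dx ∧ dz gives (3*x) dx ∧ dy ∧ dz
  d(-3*x*z) includes (∂/∂z)(-3*x*z) dz = (-3*x) dz, which multiplied by dx ∧ dw gives (3*x) dx ∧ dz ∧ dw
  d(2*x^2 + 3*y^2) includes (∂/∂x)(2*x^2 + 3*y^2) dx = (4*x) dx, which multiplied by dy ∧ dw gives (4*x) dx ∧ dy ∧ dw
  d(z*(2*w + x + y)) includes (∂/∂x)(z*(2*w + x + y)) dx = (z) dx, which multiplied by dz ∧ dw gives (z) dx ∧ dz ∧ dw
  d(z*(2*w + x + y)) includes (∂/∂y)(z*(2*w + x + y)) dy = (z) dy, which multiplied by dz ∧ dw gives (z) dy ∧ dz ∧ dw
Collecting like 3-forms: d(omega) = (3*x) dx ∧ dy ∧ dz + (3*x + z) dx ∧ dz ∧ dw + (4*x) dx ∧ dy ∧ dw + (z) dy ∧ dz ∧ dw.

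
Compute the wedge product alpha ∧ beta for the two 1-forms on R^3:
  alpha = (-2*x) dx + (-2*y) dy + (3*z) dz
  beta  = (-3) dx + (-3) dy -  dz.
alpha ∧ beta = (6*x - 6*y) dx ∧ dy + (2*x + 9*z) dx ∧ dz + (2*y + 9*z) dy ∧ dz

Distribute the wedge, using dx_i ∧ dx_j = -dx_j ∧ dx_i and dx_i ∧ dx_i = 0. For each pair (i, j) with i < j, the coefficient of dx_i ∧ dx_j in alpha ∧ beta is (alpha_i * beta_j - alpha_j * beta_i). Collecting: alpha ∧ beta = (6*x - 6*y) dx ∧ dy + (2*x + 9*z) dx ∧ dz + (2*y + 9*z) dy ∧ dz.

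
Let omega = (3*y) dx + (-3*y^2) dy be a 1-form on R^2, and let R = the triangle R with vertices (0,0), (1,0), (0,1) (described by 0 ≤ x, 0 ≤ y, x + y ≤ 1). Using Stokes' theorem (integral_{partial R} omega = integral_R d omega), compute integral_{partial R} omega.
integral_(partial R) omega = -3/2

Stokes: integral_partial_R omega = integral_R d omega with d omega = (∂Q/∂x - ∂P/∂y) dx ∧ dy.
  ∂Q/∂x = 0
  ∂P/∂y = 3
  integrand = ∂Q/∂x - ∂P/∂y = -3.
Integrating over R: integral_0^1 integral_0^{1-x} (-3) dy dx = -3/2.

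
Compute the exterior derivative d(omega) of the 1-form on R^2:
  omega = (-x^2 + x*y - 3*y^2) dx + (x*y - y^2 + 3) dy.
d(omega) = (-x + 7*y) dx ∧ dy

For a 1-form omega = sum_i f_i dx_i, the exterior derivative is
  d(omega) = sum_{i < j} (∂f_j/∂x_i - ∂f_i/∂x_j) dx_i ∧ dx_j.
  coefficient of dx ∧ dy: ∂f_2/∂x - ∂f_1/∂y = ∂(x*y - y^2 + 3)/∂x - ∂(-x^2 + x*y - 3*y^2)/∂y = -x + 7*y
Assembling: d(omega) = (-x + 7*y) dx ∧ dy.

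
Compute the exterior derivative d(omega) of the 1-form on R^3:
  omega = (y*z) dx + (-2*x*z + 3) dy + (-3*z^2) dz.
d(omega) = (-3*z) dx ∧ dy + (-y) dx ∧ dz + (2*x) dy ∧ dz

For a 1-form omega = sum_i f_i dx_i, the exterior derivative is
  d(omega) = sum_{i < j} (∂f_j/∂x_i - ∂f_i/∂x_j) dx_i ∧ dx_j.
  coefficient of dx ∧ dy: ∂f_2/∂x - ∂f_1/∂y = ∂(-2*x*z + 3)/∂x - ∂(y*z)/∂y = -3*z
  coefficient of dx ∧ dz: ∂f_3/∂x - ∂f_1/∂z = ∂(-3*z^2)/∂x - ∂(y*z)/∂z = -y
  coefficient of dy ∧ dz: ∂f_3/∂y - ∂f_2/∂z = ∂(-3*z^2)/∂y - ∂(-2*x*z + 3)/∂z = 2*x
Assembling: d(omega) = (-3*z) dx ∧ dy + (-y) dx ∧ dz + (2*x) dy ∧ dz.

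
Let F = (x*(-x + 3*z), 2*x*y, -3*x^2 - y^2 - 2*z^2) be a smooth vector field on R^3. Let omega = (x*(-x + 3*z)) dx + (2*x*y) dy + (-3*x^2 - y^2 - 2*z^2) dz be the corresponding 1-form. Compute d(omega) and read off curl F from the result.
d(omega) = (-2*y) dy ∧ dz + (9*x) dz ∧ dx + (2*y) dx ∧ dy; curl F = (-2*y, 9*x, 2*y)

d omega = sum_{i<j} (∂f_j/∂x_i - ∂f_i/∂x_j) dx_i ∧ dx_j. Under the identification (dy ∧ dz, dz ∧ dx, dx ∧ dy) ↔ (e_x, e_y, e_z), the coefficients are exactly the components of curl F. Compute:
  ∂R/∂y - ∂Q/∂z = (-2*y) - (0) = -2*y
  ∂P/∂z - ∂R/∂x = (3*x) - (-6*x) = 9*x
  ∂Q/∂x - ∂P/∂y = (2*y) - (0) = 2*y.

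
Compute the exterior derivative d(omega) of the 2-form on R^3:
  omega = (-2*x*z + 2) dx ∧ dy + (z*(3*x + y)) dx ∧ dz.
d(omega) = (-2*x - z) dx ∧ dy ∧ dz

For a 2-form omega = sum_{i<j} g_{ij} dx_i ∧ dx_j, the exterior derivative is
  d(omega) = sum_{i<j} d(g_{ij}) ∧ dx_i ∧ dx_j = sum_{i<j, k} (∂g_{ij}/∂x_k) dx_k ∧ dx_i ∧ dx_j.
Expand each term, using dx_k ∧ dx_i ∧ dx_j = sgn(permutation) dx_{(a)} ∧ dx_{(b)} ∧ dx_{(c)} with (a < b < c) sorted:
  d(-2*x*z + 2) includes (∂/∂z)(-2*x*z + 2) dz = (-2*x) dz, which multiplied by dx ∧ dy gives (-2*x) dx ∧ dy ∧ dz
  d(z*(3*x + y)) includes (∂/∂y)(z*(3*x + y)) dy = (z) dy, which multiplied by dx ∧ dz gives (-z) dx ∧ dy ∧ dz
Collecting like 3-forms: d(omega) = (-2*x - z) dx ∧ dy ∧ dz.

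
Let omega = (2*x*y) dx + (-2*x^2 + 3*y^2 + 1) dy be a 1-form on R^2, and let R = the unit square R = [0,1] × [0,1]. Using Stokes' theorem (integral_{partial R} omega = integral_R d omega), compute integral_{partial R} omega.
integral_(partial R) omega = -3

Stokes: integral_partial_R omega = integral_R d omega with d omega = (∂Q/∂x - ∂P/∂y) dx ∧ dy.
  ∂Q/∂x = -4*x
  ∂P/∂y = 2*x
  integrand = ∂Q/∂x - ∂P/∂y = -6*x.
Integrating over R: integral_0^1 integral_0^1 (-6*x) dx dy = -3.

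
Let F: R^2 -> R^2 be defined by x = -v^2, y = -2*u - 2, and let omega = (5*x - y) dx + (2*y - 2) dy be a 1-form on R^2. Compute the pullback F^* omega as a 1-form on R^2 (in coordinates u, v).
F^* omega = (8*u + 12) du + (2*v*(-2*u + 5*v^2 - 2)) dv

Using F^*(f dg) = (f ∘ F) d(g ∘ F), substitute each coordinate x_i by F_i(u, v) in f_i, and replace dx_i by d F_i = (∂F_i/∂u) du + (∂F_i/∂v) dv.
  For the x component: f_1(F) = 2*u - 5*v^2 + 2; d F_1 = (0) du + (-2*v) dv
  For the y component: f_2(F) = -4*u - 6; d F_2 = (-2) du + (0) dv
Combining and collecting du, dv coefficients:
  coeff of du: 8*u + 12
  coeff of dv: 2*v*(-2*u + 5*v^2 - 2)
F^* omega = (8*u + 12) du + (2*v*(-2*u + 5*v^2 - 2)) dv.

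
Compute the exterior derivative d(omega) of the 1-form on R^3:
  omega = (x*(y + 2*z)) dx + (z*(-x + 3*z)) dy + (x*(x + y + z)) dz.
d(omega) = (-x - z) dx ∧ dy + (y + z) dx ∧ dz + (2*x - 6*z) dy ∧ dz

For a 1-form omega = sum_i f_i dx_i, the exterior derivative is
  d(omega) = sum_{i < j} (∂f_j/∂x_i - ∂f_i/∂x_j) dx_i ∧ dx_j.
  coefficient of dx ∧ dy: ∂f_2/∂x - ∂f_1/∂y = ∂(z*(-x + 3*z))/∂x - ∂(x*(y + 2*z))/∂y = -x - z
  coefficient of dx ∧ dz: ∂f_3/∂x - ∂f_1/∂z = ∂(x*(x + y + z))/∂x - ∂(x*(y + 2*z))/∂z = y + z
  coefficient of dy ∧ dz: ∂f_3/∂y - ∂f_2/∂z = ∂(x*(x + y + z))/∂y - ∂(z*(-x + 3*z))/∂z = 2*x - 6*z
Assembling: d(omega) = (-x - z) dx ∧ dy + (y + z) dx ∧ dz + (2*x - 6*z) dy ∧ dz.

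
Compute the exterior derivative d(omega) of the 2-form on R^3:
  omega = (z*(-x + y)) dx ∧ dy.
d(omega) = (-x + y) dx ∧ dy ∧ dz

For a 2-form omega = sum_{i<j} g_{ij} dx_i ∧ dx_j, the exterior derivative is
  d(omega) = sum_{i<j} d(g_{ij}) ∧ dx_i ∧ dx_j = sum_{i<j, k} (∂g_{ij}/∂x_k) dx_k ∧ dx_i ∧ dx_j.
Expand each term, using dx_k ∧ dx_i ∧ dx_j = sgn(permutation) dx_{(a)} ∧ dx_{(b)} ∧ dx_{(c)} with (a < b < c) sorted:
  d(z*(-x + y)) includes (∂/∂z)(z*(-x + y)) dz = (-x + y) dz, which multiplied by dx ∧ dy gives (-x + y) dx ∧ dy ∧ dz
Collecting like 3-forms: d(omega) = (-x + y) dx ∧ dy ∧ dz.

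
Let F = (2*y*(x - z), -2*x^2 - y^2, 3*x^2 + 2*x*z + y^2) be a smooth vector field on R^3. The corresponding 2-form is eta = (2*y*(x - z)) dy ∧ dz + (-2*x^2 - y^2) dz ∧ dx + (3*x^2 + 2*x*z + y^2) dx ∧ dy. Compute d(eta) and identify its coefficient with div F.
d(eta) = (2*x) dx ∧ dy ∧ dz; div F = 2*x

For a 2-form in R^3 of the form above, applying d gives a 3-form with coefficient ∂P/∂x + ∂Q/∂y + ∂R/∂z:
  ∂P/∂x = 2*y
  ∂Q/∂y = -2*y
  ∂R/∂z = 2*x
Sum = 2*x, which is exactly div F.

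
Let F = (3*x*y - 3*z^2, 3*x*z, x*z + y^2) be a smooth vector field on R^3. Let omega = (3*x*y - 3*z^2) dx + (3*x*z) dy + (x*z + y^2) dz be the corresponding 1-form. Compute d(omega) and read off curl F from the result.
d(omega) = (-3*x + 2*y) dy ∧ dz + (-7*z) dz ∧ dx + (-3*x + 3*z) dx ∧ dy; curl F = (-3*x + 2*y, -7*z, -3*x + 3*z)

d omega = sum_{i<j} (∂f_j/∂x_i - ∂f_i/∂x_j) dx_i ∧ dx_j. Under the identification (dy ∧ dz, dz ∧ dx, dx ∧ dy) ↔ (e_x, e_y, e_z), the coefficients are exactly the components of curl F. Compute:
  ∂R/∂y - ∂Q/∂z = (2*y) - (3*x) = -3*x + 2*y
  ∂P/∂z - ∂R/∂x = (-6*z) - (z) = -7*z
  ∂Q/∂x - ∂P/∂y = (3*z) - (3*x) = -3*x + 3*z.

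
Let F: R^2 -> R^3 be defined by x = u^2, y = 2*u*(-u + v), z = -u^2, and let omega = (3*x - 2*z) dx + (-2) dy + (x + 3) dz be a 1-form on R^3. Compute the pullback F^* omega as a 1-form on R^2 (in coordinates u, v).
F^* omega = (8*u^3 + 2*u - 4*v) du + (-4*u) dv

Using F^*(f dg) = (f ∘ F) d(g ∘ F), substitute each coordinate x_i by F_i(u, v) in f_i, and replace dx_i by d F_i = (∂F_i/∂u) du + (∂F_i/∂v) dv.
  For the x component: f_1(F) = 5*u^2; d F_1 = (2*u) du + (0) dv
  For the y component: f_2(F) = -2; d F_2 = (-4*u + 2*v) du + (2*u) dv
  For the z component: f_3(F) = u^2 + 3; d F_3 = (-2*u) du + (0) dv
Combining and collecting du, dv coefficients:
  coeff of du: 8*u^3 + 2*u - 4*v
  coeff of dv: -4*u
F^* omega = (8*u^3 + 2*u - 4*v) du + (-4*u) dv.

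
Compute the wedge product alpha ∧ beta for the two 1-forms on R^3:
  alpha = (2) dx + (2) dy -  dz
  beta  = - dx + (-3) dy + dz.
alpha ∧ beta = (-4) dx ∧ dy + (1) dx ∧ dz + (-1) dy ∧ dz

Distribute the wedge, using dx_i ∧ dx_j = -dx_j ∧ dx_i and dx_i ∧ dx_i = 0. For each pair (i, j) with i < j, the coefficient of dx_i ∧ dx_j in alpha ∧ beta is (alpha_i * beta_j - alpha_j * beta_i). Collecting: alpha ∧ beta = (-4) dx ∧ dy + (1) dx ∧ dz + (-1) dy ∧ dz.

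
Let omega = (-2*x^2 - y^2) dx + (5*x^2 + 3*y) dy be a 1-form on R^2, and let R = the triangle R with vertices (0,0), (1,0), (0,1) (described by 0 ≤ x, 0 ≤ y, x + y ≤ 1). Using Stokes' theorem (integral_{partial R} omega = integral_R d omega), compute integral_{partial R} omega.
integral_(partial R) omega = 2

Stokes: integral_partial_R omega = integral_R d omega with d omega = (∂Q/∂x - ∂P/∂y) dx ∧ dy.
  ∂Q/∂x = 10*x
  ∂P/∂y = -2*y
  integrand = ∂Q/∂x - ∂P/∂y = 10*x + 2*y.
Integrating over R: integral_0^1 integral_0^{1-x} (10*x + 2*y) dy dx = 2.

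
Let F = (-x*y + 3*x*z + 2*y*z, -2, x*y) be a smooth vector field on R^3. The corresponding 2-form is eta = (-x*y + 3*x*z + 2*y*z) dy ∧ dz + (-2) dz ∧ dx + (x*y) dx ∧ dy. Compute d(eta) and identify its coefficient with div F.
d(eta) = (-y + 3*z) dx ∧ dy ∧ dz; div F = -y + 3*z

For a 2-form in R^3 of the form above, applying d gives a 3-form with coefficient ∂P/∂x + ∂Q/∂y + ∂R/∂z:
  ∂P/∂x = -y + 3*z
  ∂Q/∂y = 0
  ∂R/∂z = 0
Sum = -y + 3*z, which is exactly div F.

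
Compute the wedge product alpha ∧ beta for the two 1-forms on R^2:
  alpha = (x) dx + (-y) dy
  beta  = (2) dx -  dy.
alpha ∧ beta = (-x + 2*y) dx ∧ dy

Distribute the wedge, using dx_i ∧ dx_j = -dx_j ∧ dx_i and dx_i ∧ dx_i = 0. For each pair (i, j) with i < j, the coefficient of dx_i ∧ dx_j in alpha ∧ beta is (alpha_i * beta_j - alpha_j * beta_i). Collecting: alpha ∧ beta = (-x + 2*y) dx ∧ dy.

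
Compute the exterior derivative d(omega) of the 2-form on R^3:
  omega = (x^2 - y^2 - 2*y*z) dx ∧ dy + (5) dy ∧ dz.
d(omega) = (-2*y) dx ∧ dy ∧ dz

For a 2-form omega = sum_{i<j} g_{ij} dx_i ∧ dx_j, the exterior derivative is
  d(omega) = sum_{i<j} d(g_{ij}) ∧ dx_i ∧ dx_j = sum_{i<j, k} (∂g_{ij}/∂x_k) dx_k ∧ dx_i ∧ dx_j.
Expand each term, using dx_k ∧ dx_i ∧ dx_j = sgn(permutation) dx_{(a)} ∧ dx_{(b)} ∧ dx_{(c)} with (a < b < c) sorted:
  d(x^2 - y^2 - 2*y*z) includes (∂/∂z)(x^2 - y^2 - 2*y*z) dz = (-2*y) dz, which multiplied by dx ∧ dy gives (-2*y) dx ∧ dy ∧ dz
Collecting like 3-forms: d(omega) = (-2*y) dx ∧ dy ∧ dz.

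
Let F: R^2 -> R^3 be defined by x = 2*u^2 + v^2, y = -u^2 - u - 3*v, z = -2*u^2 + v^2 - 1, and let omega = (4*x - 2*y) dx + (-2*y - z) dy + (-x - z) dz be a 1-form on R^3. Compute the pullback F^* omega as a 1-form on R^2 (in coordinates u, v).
F^* omega = (32*u^3 + 26*u*v^2 + 12*u*v - 8*u + v^2 - 6*v - 1) du + (20*u^2*v - 12*u^2 + 4*u*v - 6*u + 4*v^3 + 15*v^2 - 16*v - 3) dv

Using F^*(f dg) = (f ∘ F) d(g ∘ F), substitute each coordinate x_i by F_i(u, v) in f_i, and replace dx_i by d F_i = (∂F_i/∂u) du + (∂F_i/∂v) dv.
  For the x component: f_1(F) = 10*u^2 + 2*u + 4*v^2 + 6*v; d F_1 = (4*u) du + (2*v) dv
  For the y component: f_2(F) = 4*u^2 + 2*u - v^2 + 6*v + 1; d F_2 = (-2*u - 1) du + (-3) dv
  For the z component: f_3(F) = 1 - 2*v^2; d F_3 = (-4*u) du + (2*v) dv
Combining and collecting du, dv coefficients:
  coeff of du: 32*u^3 + 26*u*v^2 + 12*u*v - 8*u + v^2 - 6*v - 1
  coeff of dv: 20*u^2*v - 12*u^2 + 4*u*v - 6*u + 4*v^3 + 15*v^2 - 16*v - 3
F^* omega = (32*u^3 + 26*u*v^2 + 12*u*v - 8*u + v^2 - 6*v - 1) du + (20*u^2*v - 12*u^2 + 4*u*v - 6*u + 4*v^3 + 15*v^2 - 16*v - 3) dv.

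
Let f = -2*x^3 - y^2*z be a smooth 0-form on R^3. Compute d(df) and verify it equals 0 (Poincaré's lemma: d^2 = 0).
d(df) = 0

Step 1: df = sum_i (∂f/∂x_i) dx_i = (-6*x^2) dx + (-2*y*z) dy + (-y^2) dz.
Step 2: Apply d again. Using the 1-form formula, the coefficient of dx ∧ dy in d(df) is ∂^2 f/∂x ∂y - ∂^2 f/∂y ∂x = (0) - (0) = 0 (equality of mixed partials for smooth f).
Similarly for dx ∧ dz and dy ∧ dz — all coefficients vanish. So d(df) = 0.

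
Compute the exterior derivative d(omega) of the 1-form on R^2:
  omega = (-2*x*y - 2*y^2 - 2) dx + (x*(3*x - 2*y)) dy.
d(omega) = (8*x + 2*y) dx ∧ dy

For a 1-form omega = sum_i f_i dx_i, the exterior derivative is
  d(omega) = sum_{i < j} (∂f_j/∂x_i - ∂f_i/∂x_j) dx_i ∧ dx_j.
  coefficient of dx ∧ dy: ∂f_2/∂x - ∂f_1/∂y = ∂(x*(3*x - 2*y))/∂x - ∂(-2*x*y - 2*y^2 - 2)/∂y = 8*x + 2*y
Assembling: d(omega) = (8*x + 2*y) dx ∧ dy.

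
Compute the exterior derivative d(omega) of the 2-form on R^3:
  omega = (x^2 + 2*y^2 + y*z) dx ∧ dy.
d(omega) = (y) dx ∧ dy ∧ dz

For a 2-form omega = sum_{i<j} g_{ij} dx_i ∧ dx_j, the exterior derivative is
  d(omega) = sum_{i<j} d(g_{ij}) ∧ dx_i ∧ dx_j = sum_{i<j, k} (∂g_{ij}/∂x_k) dx_k ∧ dx_i ∧ dx_j.
Expand each term, using dx_k ∧ dx_i ∧ dx_j = sgn(permutation) dx_{(a)} ∧ dx_{(b)} ∧ dx_{(c)} with (a < b < c) sorted:
  d(x^2 + 2*y^2 + y*z) includes (∂/∂z)(x^2 + 2*y^2 + y*z) dz = (y) dz, which multiplied by dx ∧ dy gives (y) dx ∧ dy ∧ dz
Collecting like 3-forms: d(omega) = (y) dx ∧ dy ∧ dz.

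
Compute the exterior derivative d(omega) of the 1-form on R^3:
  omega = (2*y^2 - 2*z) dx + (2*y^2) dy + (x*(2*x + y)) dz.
d(omega) = (-4*y) dx ∧ dy + (4*x + y + 2) dx ∧ dz + (x) dy ∧ dz

For a 1-form omega = sum_i f_i dx_i, the exterior derivative is
  d(omega) = sum_{i < j} (∂f_j/∂x_i - ∂f_i/∂x_j) dx_i ∧ dx_j.
  coefficient of dx ∧ dy: ∂f_2/∂x - ∂f_1/∂y = ∂(2*y^2)/∂x - ∂(2*y^2 - 2*z)/∂y = -4*y
  coefficient of dx ∧ dz: ∂f_3/∂x - ∂f_1/∂z = ∂(x*(2*x + y))/∂x - ∂(2*y^2 - 2*z)/∂z = 4*x + y + 2
  coefficient of dy ∧ dz: ∂f_3/∂y - ∂f_2/∂z = ∂(x*(2*x + y))/∂y - ∂(2*y^2)/∂z = x
Assembling: d(omega) = (-4*y) dx ∧ dy + (4*x + y + 2) dx ∧ dz + (x) dy ∧ dz.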